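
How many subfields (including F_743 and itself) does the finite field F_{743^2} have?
F_{743^2} has 2 subfields

The subfields of F_{p^n} are exactly the fields F_{p^d} for d | n (each is the fixed field of the unique index-d subgroup of Gal(F_{p^n}/F_p) ≅ Z/nZ). The divisors of n = 2 are {1, 2}, giving 2 subfields: F_{743^1}, F_{743^2}.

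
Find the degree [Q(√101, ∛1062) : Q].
[Q(√101, ∛1062) : Q] = 6

Let L = Q(√101, ∛1062). Since Q(√101) ⊂ L and [Q(√101):Q] = 2, the tower law gives 2 | [L:Q]. Likewise Q(∛1062) ⊂ L with [Q(∛1062):Q] = 3 (because 1062 is not a perfect cube), so 3 | [L:Q]. As gcd(2,3) = 1, [L:Q] is divisible by 6. Conversely L is generated over Q by √101 and ∛1062, so [L:Q] ≤ 2·3 = 6. Therefore [Q(√101, ∛1062) : Q] = 6.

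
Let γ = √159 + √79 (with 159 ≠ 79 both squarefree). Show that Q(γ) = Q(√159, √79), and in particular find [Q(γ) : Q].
[Q(γ) : Q] = 4 (equivalently, Q(γ) = Q(√159, √79))

Obviously Q(γ) ⊆ Q(√159, √79), and [Q(√159, √79):Q] = 4 (since 159, 79 are distinct squarefree integers > 1 with 12561 not a perfect square). To show equality we compute the minimal polynomial of γ. From γ = √159 + √79: γ^2 = 159 + 2√(12561) + 79 = 238 + 2√(12561), so γ^2 - 238 = 2√(12561); squaring, (γ^2 - 238)^2 = 4·12561, i.e. γ^4 - 476γ^2 + 56644 - 50244 = 0, i.e. γ^4 - 476γ^2 + 6400 = 0. So γ is a root of x^4 - 476x^2 + 6400. This polynomial is irreducible over Q: it has no rational root (each ±√159 ± √79 is irrational), and any factorization into two quadratics over Q would force √(12561) ∈ Q (pairing opposite roots) or √159, √79 ∈ Q (other pairings), all impossible. Hence [Q(γ):Q] = 4 = [Q(√159, √79):Q], so Q(γ) = Q(√159, √79).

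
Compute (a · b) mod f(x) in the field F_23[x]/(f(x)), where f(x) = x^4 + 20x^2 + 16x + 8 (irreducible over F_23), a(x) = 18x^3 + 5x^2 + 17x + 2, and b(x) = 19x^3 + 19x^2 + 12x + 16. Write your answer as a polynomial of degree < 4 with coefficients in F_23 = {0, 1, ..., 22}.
a · b ≡ 21x^3 + 13x^2 + 2x (mod f(x))

Multiply in F_23[x]: a(x)·b(x) = (18x^3 + 5x^2 + 17x + 2)·(19x^3 + 19x^2 + 12x + 16) = 20x^6 + 13x^4 + 19x^3 + 20x + 9. This has degree ≥ 4, so divide by f(x) over F_23: 20x^6 + 13x^4 + 19x^3 + 20x + 9 = (20x^2 + 4)·(x^4 + 20x^2 + 16x + 8) + (21x^3 + 13x^2 + 2x). Hence a·b ≡ 21x^3 + 13x^2 + 2x (mod f). (F_23[x]/(f) is a field with 23^4 = 279841 elements since f is irreducible of degree 4.)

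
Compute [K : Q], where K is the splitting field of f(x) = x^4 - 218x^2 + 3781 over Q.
[K : Q] = 4

Solving the quadratic in x^2: x^2 = (218 ± √(218^2 - 4·3781))/2 = (218 ± √32400)/2 = (218 ± 180)/2, giving x^2 = 199 or x^2 = 19. So f(x) = (x^2 - 199)(x^2 - 19) and the roots of f are ±√199, ±√19. Hence the splitting field is K = Q(√199, √19). Since 199 and 19 are distinct squarefree integers > 1, their product 3781 is not a perfect square, so √19 ∉ Q(√199). By the tower law [K:Q] = [Q(√199,√19):Q(√199)] · [Q(√199):Q] = 2 · 2 = 4.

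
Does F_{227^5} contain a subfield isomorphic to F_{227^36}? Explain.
No: F_{227^36} is not a subfield of F_{227^5}

F_{p^m} embeds in F_{p^n} iff m | n. Here 36 ∤ 5 (since 5 = 0·36 + 5 with remainder 5 ≠ 0), so F_{227^36} is not a subfield of F_{227^5}. Equivalently: if it were, the tower law would give 36 = [F_{227^36}:F_227] dividing [F_{227^5}:F_227] = 5, contradiction.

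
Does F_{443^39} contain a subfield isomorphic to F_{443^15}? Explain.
No: F_{443^15} is not a subfield of F_{443^39}

F_{p^m} embeds in F_{p^n} iff m | n. Here 15 ∤ 39 (since 39 = 2·15 + 9 with remainder 9 ≠ 0), so F_{443^15} is not a subfield of F_{443^39}. Equivalently: if it were, the tower law would give 15 = [F_{443^15}:F_443] dividing [F_{443^39}:F_443] = 39, contradiction.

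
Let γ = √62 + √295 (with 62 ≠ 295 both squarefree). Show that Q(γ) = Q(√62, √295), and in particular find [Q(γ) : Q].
[Q(γ) : Q] = 4 (equivalently, Q(γ) = Q(√62, √295))

Obviously Q(γ) ⊆ Q(√62, √295), and [Q(√62, √295):Q] = 4 (since 62, 295 are distinct squarefree integers > 1 with 18290 not a perfect square). To show equality we compute the minimal polynomial of γ. From γ = √62 + √295: γ^2 = 62 + 2√(18290) + 295 = 357 + 2√(18290), so γ^2 - 357 = 2√(18290); squaring, (γ^2 - 357)^2 = 4·18290, i.e. γ^4 - 714γ^2 + 127449 - 73160 = 0, i.e. γ^4 - 714γ^2 + 54289 = 0. So γ is a root of x^4 - 714x^2 + 54289. This polynomial is irreducible over Q: it has no rational root (each ±√62 ± √295 is irrational), and any factorization into two quadratics over Q would force √(18290) ∈ Q (pairing opposite roots) or √62, √295 ∈ Q (other pairings), all impossible. Hence [Q(γ):Q] = 4 = [Q(√62, √295):Q], so Q(γ) = Q(√62, √295).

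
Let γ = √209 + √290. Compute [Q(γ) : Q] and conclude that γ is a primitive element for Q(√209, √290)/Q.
[Q(γ) : Q] = 4 (equivalently, Q(γ) = Q(√209, √290))

Obviously Q(γ) ⊆ Q(√209, √290), and [Q(√209, √290):Q] = 4 (since 209, 290 are distinct squarefree integers > 1 with 60610 not a perfect square). To show equality we compute the minimal polynomial of γ. From γ = √209 + √290: γ^2 = 209 + 2√(60610) + 290 = 499 + 2√(60610), so γ^2 - 499 = 2√(60610); squaring, (γ^2 - 499)^2 = 4·60610, i.e. γ^4 - 998γ^2 + 249001 - 242440 = 0, i.e. γ^4 - 998γ^2 + 6561 = 0. So γ is a root of x^4 - 998x^2 + 6561. This polynomial is irreducible over Q: it has no rational root (each ±√209 ± √290 is irrational), and any factorization into two quadratics over Q would force √(60610) ∈ Q (pairing opposite roots) or √209, √290 ∈ Q (other pairings), all impossible. Hence [Q(γ):Q] = 4 = [Q(√209, √290):Q], so Q(γ) = Q(√209, √290).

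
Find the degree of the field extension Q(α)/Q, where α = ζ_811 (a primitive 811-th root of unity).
[Q(α):Q] = 810

The minimal polynomial of ζ_811 over Q is the 811-th cyclotomic polynomial Φ_811(x), which is irreducible over Q and has degree φ(811) = 810. Hence [Q(α):Q] = φ(811) = 810.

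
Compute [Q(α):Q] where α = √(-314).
[Q(α):Q] = 2

[Q(α):Q] equals the degree of the minimal polynomial of α. Here α^2 = -314 and x^2 + 314 is irreducible (d = -314 is squarefree, ≠ 1, hence not a square), so deg(m_α) = 2. Thus [Q(α):Q] = 2.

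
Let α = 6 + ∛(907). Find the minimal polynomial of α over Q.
m_α(x) = x^3 - 18x^2 + 108x - 1123

Set β = α - 6 = ∛(907), so β^3 = 907. Then (α - 6)^3 - 907 = 0, i.e. α is a root of g(x) = (x - 6)^3 - 907 = x^3 - 18x^2 + 108x - 1123. Since g(x) = h(x - 6) where h(x) = x^3 - 907, and h is irreducible over Q (because 907 is not a perfect cube, so h has no rational root, and a monic cubic with no rational root is irreducible), g is also irreducible (irreducibility is preserved under the substitution x → x - 6). Hence m_α(x) = x^3 - 18x^2 + 108x - 1123.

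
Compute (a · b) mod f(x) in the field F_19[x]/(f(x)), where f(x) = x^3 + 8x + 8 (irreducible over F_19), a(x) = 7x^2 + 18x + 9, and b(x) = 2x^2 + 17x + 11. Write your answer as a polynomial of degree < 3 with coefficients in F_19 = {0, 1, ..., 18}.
a · b ≡ 4x^2 + 6x + 18 (mod f(x))

Multiply in F_19[x]: a(x)·b(x) = (7x^2 + 18x + 9)·(2x^2 + 17x + 11) = 14x^4 + 3x^3 + 2x^2 + 9x + 4. This has degree ≥ 3, so divide by f(x) over F_19: 14x^4 + 3x^3 + 2x^2 + 9x + 4 = (14x + 3)·(x^3 + 8x + 8) + (4x^2 + 6x + 18). Hence a·b ≡ 4x^2 + 6x + 18 (mod f). (F_19[x]/(f) is a field with 19^3 = 6859 elements since f is irreducible of degree 3.)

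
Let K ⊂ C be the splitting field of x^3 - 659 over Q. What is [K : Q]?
[K : Q] = 6

The roots of x^3 - 659 are ∛659, ω∛659, ω^2∛659 where ω = e^(2πi/3) is a primitive cube root of unity, so K = Q(∛659, ω). Now [Q(∛659):Q] = 3 (since 659 is not a perfect cube, x^3 - 659 is irreducible) and [Q(ω):Q] = 2. Both 2 and 3 divide [K:Q], and [K:Q] ≤ 3·2 = 6, so [K:Q] = 6. (Equivalently: Q(∛659) ⊂ R but ω ∉ R, so [K : Q(∛659)] = 2.)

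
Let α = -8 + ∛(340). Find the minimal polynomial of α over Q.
m_α(x) = x^3 + 24x^2 + 192x + 172

Set β = α + 8 = ∛(340), so β^3 = 340. Then (α + 8)^3 - 340 = 0, i.e. α is a root of g(x) = (x + 8)^3 - 340 = x^3 + 24x^2 + 192x + 172. Since g(x) = h(x + 8) where h(x) = x^3 - 340, and h is irreducible over Q (because 340 is not a perfect cube, so h has no rational root, and a monic cubic with no rational root is irreducible), g is also irreducible (irreducibility is preserved under the substitution x → x + 8). Hence m_α(x) = x^3 + 24x^2 + 192x + 172.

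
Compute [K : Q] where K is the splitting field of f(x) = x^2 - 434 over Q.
[K : Q] = 2

f(x) = x^2 - 434 factors as (x - √434)(x + √434). The splitting field is K = Q(√434). Since 434 is squarefree and > 1, it is not a perfect square, so x^2 - 434 is irreducible over Q and [Q(√434) : Q] = 2. Hence [K : Q] = 2.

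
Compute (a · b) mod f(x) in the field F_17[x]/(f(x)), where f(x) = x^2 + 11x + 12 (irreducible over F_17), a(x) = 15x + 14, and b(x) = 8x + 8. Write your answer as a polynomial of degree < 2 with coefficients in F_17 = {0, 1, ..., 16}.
a · b ≡ 15 (mod f(x))

Multiply in F_17[x]: a(x)·b(x) = (15x + 14)·(8x + 8) = x^2 + 11x + 10. This has degree ≥ 2, so divide by f(x) over F_17: x^2 + 11x + 10 = (1)·(x^2 + 11x + 12) + (15). Hence a·b ≡ 15 (mod f). (F_17[x]/(f) is a field with 17^2 = 289 elements since f is irreducible of degree 2.)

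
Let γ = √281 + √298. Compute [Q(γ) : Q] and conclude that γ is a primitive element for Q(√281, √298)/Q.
[Q(γ) : Q] = 4 (equivalently, Q(γ) = Q(√281, √298))

Obviously Q(γ) ⊆ Q(√281, √298), and [Q(√281, √298):Q] = 4 (since 281, 298 are distinct squarefree integers > 1 with 83738 not a perfect square). To show equality we compute the minimal polynomial of γ. From γ = √281 + √298: γ^2 = 281 + 2√(83738) + 298 = 579 + 2√(83738), so γ^2 - 579 = 2√(83738); squaring, (γ^2 - 579)^2 = 4·83738, i.e. γ^4 - 1158γ^2 + 335241 - 334952 = 0, i.e. γ^4 - 1158γ^2 + 289 = 0. So γ is a root of x^4 - 1158x^2 + 289. This polynomial is irreducible over Q: it has no rational root (each ±√281 ± √298 is irrational), and any factorization into two quadratics over Q would force √(83738) ∈ Q (pairing opposite roots) or √281, √298 ∈ Q (other pairings), all impossible. Hence [Q(γ):Q] = 4 = [Q(√281, √298):Q], so Q(γ) = Q(√281, √298).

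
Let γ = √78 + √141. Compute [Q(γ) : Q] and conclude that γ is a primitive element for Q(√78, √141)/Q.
[Q(γ) : Q] = 4 (equivalently, Q(γ) = Q(√78, √141))

Obviously Q(γ) ⊆ Q(√78, √141), and [Q(√78, √141):Q] = 4 (since 78, 141 are distinct squarefree integers > 1 with 10998 not a perfect square). To show equality we compute the minimal polynomial of γ. From γ = √78 + √141: γ^2 = 78 + 2√(10998) + 141 = 219 + 2√(10998), so γ^2 - 219 = 2√(10998); squaring, (γ^2 - 219)^2 = 4·10998, i.e. γ^4 - 438γ^2 + 47961 - 43992 = 0, i.e. γ^4 - 438γ^2 + 3969 = 0. So γ is a root of x^4 - 438x^2 + 3969. This polynomial is irreducible over Q: it has no rational root (each ±√78 ± √141 is irrational), and any factorization into two quadratics over Q would force √(10998) ∈ Q (pairing opposite roots) or √78, √141 ∈ Q (other pairings), all impossible. Hence [Q(γ):Q] = 4 = [Q(√78, √141):Q], so Q(γ) = Q(√78, √141).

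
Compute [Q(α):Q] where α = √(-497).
[Q(α):Q] = 2

[Q(α):Q] equals the degree of the minimal polynomial of α. Here α^2 = -497 and x^2 + 497 is irreducible (d = -497 is squarefree, ≠ 1, hence not a square), so deg(m_α) = 2. Thus [Q(α):Q] = 2.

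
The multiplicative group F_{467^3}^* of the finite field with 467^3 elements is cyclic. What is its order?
|F_{467^3}^*| = 101847562

F_{467^3} has 467^3 = 101847563 elements; its multiplicative group consists of all nonzero elements, so |F_{467^3}^*| = 101847563 - 1 = 101847562. (It is cyclic since any finite subgroup of the multiplicative group of a field is cyclic.)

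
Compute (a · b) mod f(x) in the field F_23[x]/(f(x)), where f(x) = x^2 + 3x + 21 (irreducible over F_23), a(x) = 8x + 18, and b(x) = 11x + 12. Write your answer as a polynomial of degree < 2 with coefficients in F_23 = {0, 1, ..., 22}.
a · b ≡ 7x + 1 (mod f(x))

Multiply in F_23[x]: a(x)·b(x) = (8x + 18)·(11x + 12) = 19x^2 + 18x + 9. This has degree ≥ 2, so divide by f(x) over F_23: 19x^2 + 18x + 9 = (19)·(x^2 + 3x + 21) + (7x + 1). Hence a·b ≡ 7x + 1 (mod f). (F_23[x]/(f) is a field with 23^2 = 529 elements since f is irreducible of degree 2.)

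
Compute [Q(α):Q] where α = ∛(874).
[Q(α):Q] = 3

The minimal polynomial of α is x^3 - 874, irreducible over Q since 874 is not a perfect cube (so x^3 - 874 has no rational root). Hence [Q(α):Q] = deg(m_α) = 3.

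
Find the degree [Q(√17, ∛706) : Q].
[Q(√17, ∛706) : Q] = 6

Let L = Q(√17, ∛706). Since Q(√17) ⊂ L and [Q(√17):Q] = 2, the tower law gives 2 | [L:Q]. Likewise Q(∛706) ⊂ L with [Q(∛706):Q] = 3 (because 706 is not a perfect cube), so 3 | [L:Q]. As gcd(2,3) = 1, [L:Q] is divisible by 6. Conversely L is generated over Q by √17 and ∛706, so [L:Q] ≤ 2·3 = 6. Therefore [Q(√17, ∛706) : Q] = 6.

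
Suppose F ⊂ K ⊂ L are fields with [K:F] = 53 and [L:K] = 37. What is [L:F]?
[L:F] = 1961

The tower law says that for any tower of field extensions F ⊂ K ⊂ L with finite degrees, [L:F] = [L:K] · [K:F]. Here this gives [L:F] = 37 · 53 = 1961.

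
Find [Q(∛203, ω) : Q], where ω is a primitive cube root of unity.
[Q(∛203, ω) : Q] = 6

[Q(∛203):Q] = 3 (min poly x^3 - 203, irreducible since 203 is not a perfect cube). [Q(ω):Q] = 2 (min poly x^2 + x + 1). Since Q(∛203) ⊂ R and ω ∉ R, we have ω ∉ Q(∛203), so x^2 + x + 1 remains irreducible over Q(∛203) and [Q(∛203, ω) : Q(∛203)] = 2. By the tower law, [Q(∛203, ω) : Q] = 3 · 2 = 6. (In fact Q(∛203, ω) is the splitting field of x^3 - 203 over Q.)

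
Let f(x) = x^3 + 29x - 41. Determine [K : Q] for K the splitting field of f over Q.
[K : Q] = 6

By the rational root test, any rational root of the monic integer polynomial f(x) = x^3 + 29x - 41 must be an integer dividing the constant term -41, i.e. one of ±{1, 41}. Evaluating: f(1) = -11, f(-1) = -71, f(41) = 70069, f(-41) = -70151; none is 0, so f has no rational root and is therefore irreducible over Q (a cubic with no linear factor over a field is irreducible). For an irreducible cubic, the Galois group is A_3 or S_3 according as the discriminant disc(f) = -4a^3 - 27b^2 = -4·(29)^3 - 27·(-41)^2 = -142943 is or is not a square in Q. Here disc(f) = -142943 is not a perfect square in Q, so the Galois group of f over Q is not contained in A_3 and must be all of S_3. The splitting field has degree |S_3| = 6 over Q, so [K : Q] = 6.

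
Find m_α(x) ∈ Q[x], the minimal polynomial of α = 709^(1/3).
m_α(x) = x^3 - 709

α satisfies α^3 = 709, so x^3 - 709 annihilates α. By the rational root test, a rational root p/q (in lowest terms) of x^3 - 709 would satisfy p^3 = 709 q^3, forcing q = 1 and p^3 = 709; but 709 is not a perfect cube, contradiction. A monic cubic over Q with no rational root is irreducible (any nontrivial factorization would include a linear factor). Hence x^3 - 709 is the minimal polynomial of α, and in particular [Q(α):Q] = 3.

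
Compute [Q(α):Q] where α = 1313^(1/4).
[Q(α):Q] = 4

α is a root of x^4 - 1313. By Eisenstein's criterion at the prime p = 13 (which divides the constant term 1313 but p^2 = 169 does not, since 1313 is squarefree), x^4 - 1313 is irreducible over Q. Hence [Q(α):Q] = 4.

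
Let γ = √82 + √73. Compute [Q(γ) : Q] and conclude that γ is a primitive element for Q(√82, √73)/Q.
[Q(γ) : Q] = 4 (equivalently, Q(γ) = Q(√82, √73))

Obviously Q(γ) ⊆ Q(√82, √73), and [Q(√82, √73):Q] = 4 (since 82, 73 are distinct squarefree integers > 1 with 5986 not a perfect square). To show equality we compute the minimal polynomial of γ. From γ = √82 + √73: γ^2 = 82 + 2√(5986) + 73 = 155 + 2√(5986), so γ^2 - 155 = 2√(5986); squaring, (γ^2 - 155)^2 = 4·5986, i.e. γ^4 - 310γ^2 + 24025 - 23944 = 0, i.e. γ^4 - 310γ^2 + 81 = 0. So γ is a root of x^4 - 310x^2 + 81. This polynomial is irreducible over Q: it has no rational root (each ±√82 ± √73 is irrational), and any factorization into two quadratics over Q would force √(5986) ∈ Q (pairing opposite roots) or √82, √73 ∈ Q (other pairings), all impossible. Hence [Q(γ):Q] = 4 = [Q(√82, √73):Q], so Q(γ) = Q(√82, √73).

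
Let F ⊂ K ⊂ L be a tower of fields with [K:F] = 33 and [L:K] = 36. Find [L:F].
[L:F] = 1188

The tower law says that for any tower of field extensions F ⊂ K ⊂ L with finite degrees, [L:F] = [L:K] · [K:F]. Here this gives [L:F] = 36 · 33 = 1188.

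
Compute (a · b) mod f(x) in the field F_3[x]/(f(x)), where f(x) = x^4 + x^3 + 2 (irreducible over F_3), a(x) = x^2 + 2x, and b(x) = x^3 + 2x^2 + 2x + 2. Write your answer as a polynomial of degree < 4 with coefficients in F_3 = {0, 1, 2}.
a · b ≡ 2x (mod f(x))

Multiply in F_3[x]: a(x)·b(x) = (x^2 + 2x)·(x^3 + 2x^2 + 2x + 2) = x^5 + x^4 + x. This has degree ≥ 4, so divide by f(x) over F_3: x^5 + x^4 + x = (x)·(x^4 + x^3 + 2) + (2x). Hence a·b ≡ 2x (mod f). (F_3[x]/(f) is a field with 3^4 = 81 elements since f is irreducible of degree 4.)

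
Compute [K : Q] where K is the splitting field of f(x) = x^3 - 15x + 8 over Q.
[K : Q] = 6

By the rational root test, any rational root of the monic integer polynomial f(x) = x^3 - 15x + 8 must be an integer dividing the constant term 8, i.e. one of ±{1, 2, 4, 8}. Evaluating: f(1) = -6, f(-1) = 22, f(2) = -14, f(-2) = 30, f(4) = 12, f(-4) = 4, f(8) = 400, f(-8) = -384; none is 0, so f has no rational root and is therefore irreducible over Q (a cubic with no linear factor over a field is irreducible). For an irreducible cubic, the Galois group is A_3 or S_3 according as the discriminant disc(f) = -4a^3 - 27b^2 = -4·(-15)^3 - 27·(8)^2 = 11772 is or is not a square in Q. Here disc(f) = 11772 is not a perfect square in Q, so the Galois group of f over Q is not contained in A_3 and must be all of S_3. The splitting field has degree |S_3| = 6 over Q, so [K : Q] = 6.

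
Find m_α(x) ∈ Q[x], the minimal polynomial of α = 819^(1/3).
m_α(x) = x^3 - 819

α satisfies α^3 = 819, so x^3 - 819 annihilates α. By the rational root test, a rational root p/q (in lowest terms) of x^3 - 819 would satisfy p^3 = 819 q^3, forcing q = 1 and p^3 = 819; but 819 is not a perfect cube, contradiction. A monic cubic over Q with no rational root is irreducible (any nontrivial factorization would include a linear factor). Hence x^3 - 819 is the minimal polynomial of α, and in particular [Q(α):Q] = 3.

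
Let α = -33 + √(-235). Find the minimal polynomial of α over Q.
m_α(x) = x^2 + 66x + 1324

From α + 33 = √(-235), squaring gives (α + 33)^2 = -235, i.e. α^2 + 66α + 1089 = -235, so α^2 + 66α + 1324 = 0. The discriminant of x^2 + 66x + 1324 is (66)^2 - 4·(1324) = 4356 - 5296 = -940, and 4·(-235) is not a perfect square in Q since -235 is squarefree and ≠ 1. Hence x^2 + 66x + 1324 is irreducible over Q and is the minimal polynomial of α.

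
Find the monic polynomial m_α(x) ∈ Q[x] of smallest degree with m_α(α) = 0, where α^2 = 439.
m_α(x) = x^2 - 439

α satisfies α^2 - 439 = 0, so x^2 - 439 annihilates α. Since d = 439 is squarefree and ≠ 1, it is not a perfect square in Q, so x^2 - 439 has no rational root and is therefore irreducible over Q (a degree-2 polynomial over a field is irreducible iff it has no root). Hence m_α(x) = x^2 - 439.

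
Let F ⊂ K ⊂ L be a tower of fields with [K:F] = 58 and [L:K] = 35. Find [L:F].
[L:F] = 2030

The tower law says that for any tower of field extensions F ⊂ K ⊂ L with finite degrees, [L:F] = [L:K] · [K:F]. Here this gives [L:F] = 35 · 58 = 2030.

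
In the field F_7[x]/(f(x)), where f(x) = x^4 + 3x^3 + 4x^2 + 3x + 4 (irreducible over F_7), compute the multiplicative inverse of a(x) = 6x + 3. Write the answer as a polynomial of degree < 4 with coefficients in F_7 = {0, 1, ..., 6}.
a(x)^(-1) ≡ x^3 + 6x^2 + x + 6 (mod f(x))

Since f is irreducible over F_7, F_7[x]/(f) is a field and a(x) ≠ 0 has an inverse. Apply the extended Euclidean algorithm to f(x) and a(x) in F_7[x]: f(x) = (6x^3 + x^2 + 6x + 1)·a(x) + (1). The last nonzero remainder is the constant 1 = gcd(f, a) in F_7. Back-substituting through the division chain expresses 1 = s(x)·a(x) + t(x)·f(x) with s(x) ≡ x^3 + 6x^2 + x + 6 (mod f), so a(x)^(-1) ≡ s(x) = x^3 + 6x^2 + x + 6 (mod f). Check: (6x + 3)·(x^3 + 6x^2 + x + 6) = 6x^4 + 4x^3 + 3x^2 + 4x + 4 ≡ 1 (mod x^4 + 3x^3 + 4x^2 + 3x + 4).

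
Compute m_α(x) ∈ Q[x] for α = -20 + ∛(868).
m_α(x) = x^3 + 60x^2 + 1200x + 7132

Set β = α + 20 = ∛(868), so β^3 = 868. Then (α + 20)^3 - 868 = 0, i.e. α is a root of g(x) = (x + 20)^3 - 868 = x^3 + 60x^2 + 1200x + 7132. Since g(x) = h(x + 20) where h(x) = x^3 - 868, and h is irreducible over Q (because 868 is not a perfect cube, so h has no rational root, and a monic cubic with no rational root is irreducible), g is also irreducible (irreducibility is preserved under the substitution x → x + 20). Hence m_α(x) = x^3 + 60x^2 + 1200x + 7132.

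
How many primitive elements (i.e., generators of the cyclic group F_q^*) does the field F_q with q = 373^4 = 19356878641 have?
There are φ(19356878640) = 4273766400 primitive elements

F_q^* is cyclic of order q - 1 = 19356878640. A cyclic group of order m has exactly φ(m) generators. Here m = 19356878640 = 2^4 · 3 · 5 · 11 · 17 · 31 · 13913, so the number of primitive elements is φ(19356878640) = 4273766400.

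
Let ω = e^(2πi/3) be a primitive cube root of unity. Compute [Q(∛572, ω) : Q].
[Q(∛572, ω) : Q] = 6

[Q(∛572):Q] = 3 (min poly x^3 - 572, irreducible since 572 is not a perfect cube). [Q(ω):Q] = 2 (min poly x^2 + x + 1). Since Q(∛572) ⊂ R and ω ∉ R, we have ω ∉ Q(∛572), so x^2 + x + 1 remains irreducible over Q(∛572) and [Q(∛572, ω) : Q(∛572)] = 2. By the tower law, [Q(∛572, ω) : Q] = 3 · 2 = 6. (In fact Q(∛572, ω) is the splitting field of x^3 - 572 over Q.)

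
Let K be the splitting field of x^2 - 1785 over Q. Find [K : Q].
[K : Q] = 2

f(x) = x^2 - 1785 factors as (x - √1785)(x + √1785). The splitting field is K = Q(√1785). Since 1785 is squarefree and > 1, it is not a perfect square, so x^2 - 1785 is irreducible over Q and [Q(√1785) : Q] = 2. Hence [K : Q] = 2.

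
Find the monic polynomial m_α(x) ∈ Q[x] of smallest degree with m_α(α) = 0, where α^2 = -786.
m_α(x) = x^2 + 786

α satisfies α^2 + 786 = 0, so x^2 + 786 annihilates α. Since d = -786 is squarefree and ≠ 1, it is not a perfect square in Q, so x^2 + 786 has no rational root and is therefore irreducible over Q (a degree-2 polynomial over a field is irreducible iff it has no root). Hence m_α(x) = x^2 + 786.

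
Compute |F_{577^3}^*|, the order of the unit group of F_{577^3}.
|F_{577^3}^*| = 192100032

F_{577^3} has 577^3 = 192100033 elements; its multiplicative group consists of all nonzero elements, so |F_{577^3}^*| = 192100033 - 1 = 192100032. (It is cyclic since any finite subgroup of the multiplicative group of a field is cyclic.)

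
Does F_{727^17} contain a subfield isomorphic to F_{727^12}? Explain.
No: F_{727^12} is not a subfield of F_{727^17}

F_{p^m} embeds in F_{p^n} iff m | n. Here 12 ∤ 17 (since 17 = 1·12 + 5 with remainder 5 ≠ 0), so F_{727^12} is not a subfield of F_{727^17}. Equivalently: if it were, the tower law would give 12 = [F_{727^12}:F_727] dividing [F_{727^17}:F_727] = 17, contradiction.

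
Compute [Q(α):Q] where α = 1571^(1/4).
[Q(α):Q] = 4

α is a root of x^4 - 1571. By Eisenstein's criterion at the prime p = 1571 (which divides the constant term 1571 but p^2 = 2468041 does not, since 1571 is squarefree), x^4 - 1571 is irreducible over Q. Hence [Q(α):Q] = 4.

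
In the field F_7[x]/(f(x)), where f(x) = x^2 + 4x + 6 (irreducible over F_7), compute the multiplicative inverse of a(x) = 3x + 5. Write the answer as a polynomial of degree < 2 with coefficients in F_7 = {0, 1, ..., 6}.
a(x)^(-1) ≡ 5x (mod f(x))

Since f is irreducible over F_7, F_7[x]/(f) is a field and a(x) ≠ 0 has an inverse. Apply the extended Euclidean algorithm to f(x) and a(x) in F_7[x]: f(x) = (5x)·a(x) + (6). The last nonzero remainder is the constant 6 = gcd(f, a) in F_7. Back-substituting through the division chain expresses 6 = s(x)·a(x) + t(x)·f(x) with s(x) ≡ 2x (mod f), so (2x)·a(x) ≡ 6 (mod f). Multiplying by 6^(-1) ≡ 6 in F_7 gives a(x)^(-1) ≡ 6·(2x) ≡ 5x (mod f). Check: (3x + 5)·(5x) = x^2 + 4x ≡ 1 (mod x^2 + 4x + 6).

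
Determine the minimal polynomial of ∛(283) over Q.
m_α(x) = x^3 - 283

α satisfies α^3 = 283, so x^3 - 283 annihilates α. By the rational root test, a rational root p/q (in lowest terms) of x^3 - 283 would satisfy p^3 = 283 q^3, forcing q = 1 and p^3 = 283; but 283 is not a perfect cube, contradiction. A monic cubic over Q with no rational root is irreducible (any nontrivial factorization would include a linear factor). Hence x^3 - 283 is the minimal polynomial of α, and in particular [Q(α):Q] = 3.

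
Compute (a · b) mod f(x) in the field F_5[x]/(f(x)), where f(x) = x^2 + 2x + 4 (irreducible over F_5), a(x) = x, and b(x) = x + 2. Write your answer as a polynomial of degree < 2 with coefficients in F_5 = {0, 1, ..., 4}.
a · b ≡ 1 (mod f(x))

Multiply in F_5[x]: a(x)·b(x) = (x)·(x + 2) = x^2 + 2x. This has degree ≥ 2, so divide by f(x) over F_5: x^2 + 2x = (1)·(x^2 + 2x + 4) + (1). Hence a·b ≡ 1 (mod f). (F_5[x]/(f) is a field with 5^2 = 25 elements since f is irreducible of degree 2.)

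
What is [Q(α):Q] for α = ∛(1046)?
[Q(α):Q] = 3

The minimal polynomial of α is x^3 - 1046, irreducible over Q since 1046 is not a perfect cube (so x^3 - 1046 has no rational root). Hence [Q(α):Q] = deg(m_α) = 3.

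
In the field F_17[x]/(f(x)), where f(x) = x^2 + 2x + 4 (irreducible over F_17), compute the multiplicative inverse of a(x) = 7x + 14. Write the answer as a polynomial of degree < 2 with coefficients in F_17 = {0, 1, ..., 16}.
a(x)^(-1) ≡ 3x (mod f(x))

Since f is irreducible over F_17, F_17[x]/(f) is a field and a(x) ≠ 0 has an inverse. Apply the extended Euclidean algorithm to f(x) and a(x) in F_17[x]: f(x) = (5x)·a(x) + (4). The last nonzero remainder is the constant 4 = gcd(f, a) in F_17. Back-substituting through the division chain expresses 4 = s(x)·a(x) + t(x)·f(x) with s(x) ≡ 12x (mod f), so (12x)·a(x) ≡ 4 (mod f). Multiplying by 4^(-1) ≡ 13 in F_17 gives a(x)^(-1) ≡ 13·(12x) ≡ 3x (mod f). Check: (7x + 14)·(3x) = 4x^2 + 8x ≡ 1 (mod x^2 + 2x + 4).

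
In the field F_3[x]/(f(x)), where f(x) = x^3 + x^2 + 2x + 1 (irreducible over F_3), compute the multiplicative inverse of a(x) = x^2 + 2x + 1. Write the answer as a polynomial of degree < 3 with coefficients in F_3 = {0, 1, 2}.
a(x)^(-1) ≡ x + 2 (mod f(x))

Since f is irreducible over F_3, F_3[x]/(f) is a field and a(x) ≠ 0 has an inverse. Apply the extended Euclidean algorithm to f(x) and a(x) in F_3[x]: f(x) = (x + 2)·a(x) + (2). The last nonzero remainder is the constant 2 = gcd(f, a) in F_3. Back-substituting through the division chain expresses 2 = s(x)·a(x) + t(x)·f(x) with s(x) ≡ 2x + 1 (mod f), so (2x + 1)·a(x) ≡ 2 (mod f). Multiplying by 2^(-1) ≡ 2 in F_3 gives a(x)^(-1) ≡ 2·(2x + 1) ≡ x + 2 (mod f). Check: (x^2 + 2x + 1)·(x + 2) = x^3 + x^2 + 2x + 2 ≡ 1 (mod x^3 + x^2 + 2x + 1).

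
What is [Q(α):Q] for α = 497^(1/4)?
[Q(α):Q] = 4

α is a root of x^4 - 497. By Eisenstein's criterion at the prime p = 7 (which divides the constant term 497 but p^2 = 49 does not, since 497 is squarefree), x^4 - 497 is irreducible over Q. Hence [Q(α):Q] = 4.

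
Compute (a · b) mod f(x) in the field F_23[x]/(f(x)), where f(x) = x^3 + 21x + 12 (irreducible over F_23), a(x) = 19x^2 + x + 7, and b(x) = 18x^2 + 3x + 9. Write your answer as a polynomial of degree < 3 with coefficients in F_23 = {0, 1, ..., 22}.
a · b ≡ 18x^2 + 9x + 14 (mod f(x))

Multiply in F_23[x]: a(x)·b(x) = (19x^2 + x + 7)·(18x^2 + 3x + 9) = 20x^4 + 6x^3 + x^2 + 7x + 17. This has degree ≥ 3, so divide by f(x) over F_23: 20x^4 + 6x^3 + x^2 + 7x + 17 = (20x + 6)·(x^3 + 21x + 12) + (18x^2 + 9x + 14). Hence a·b ≡ 18x^2 + 9x + 14 (mod f). (F_23[x]/(f) is a field with 23^3 = 12167 elements since f is irreducible of degree 3.)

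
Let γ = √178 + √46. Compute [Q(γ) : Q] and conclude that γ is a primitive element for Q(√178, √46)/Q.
[Q(γ) : Q] = 4 (equivalently, Q(γ) = Q(√178, √46))

Obviously Q(γ) ⊆ Q(√178, √46), and [Q(√178, √46):Q] = 4 (since 178, 46 are distinct squarefree integers > 1 with 8188 not a perfect square). To show equality we compute the minimal polynomial of γ. From γ = √178 + √46: γ^2 = 178 + 2√(8188) + 46 = 224 + 2√(8188), so γ^2 - 224 = 2√(8188); squaring, (γ^2 - 224)^2 = 4·8188, i.e. γ^4 - 448γ^2 + 50176 - 32752 = 0, i.e. γ^4 - 448γ^2 + 17424 = 0. So γ is a root of x^4 - 448x^2 + 17424. This polynomial is irreducible over Q: it has no rational root (each ±√178 ± √46 is irrational), and any factorization into two quadratics over Q would force √(8188) ∈ Q (pairing opposite roots) or √178, √46 ∈ Q (other pairings), all impossible. Hence [Q(γ):Q] = 4 = [Q(√178, √46):Q], so Q(γ) = Q(√178, √46).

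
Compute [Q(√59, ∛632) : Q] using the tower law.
[Q(√59, ∛632) : Q] = 6

Let L = Q(√59, ∛632). Since Q(√59) ⊂ L and [Q(√59):Q] = 2, the tower law gives 2 | [L:Q]. Likewise Q(∛632) ⊂ L with [Q(∛632):Q] = 3 (because 632 is not a perfect cube), so 3 | [L:Q]. As gcd(2,3) = 1, [L:Q] is divisible by 6. Conversely L is generated over Q by √59 and ∛632, so [L:Q] ≤ 2·3 = 6. Therefore [Q(√59, ∛632) : Q] = 6.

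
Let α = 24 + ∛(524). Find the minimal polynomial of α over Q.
m_α(x) = x^3 - 72x^2 + 1728x - 14348

Set β = α - 24 = ∛(524), so β^3 = 524. Then (α - 24)^3 - 524 = 0, i.e. α is a root of g(x) = (x - 24)^3 - 524 = x^3 - 72x^2 + 1728x - 14348. Since g(x) = h(x - 24) where h(x) = x^3 - 524, and h is irreducible over Q (because 524 is not a perfect cube, so h has no rational root, and a monic cubic with no rational root is irreducible), g is also irreducible (irreducibility is preserved under the substitution x → x - 24). Hence m_α(x) = x^3 - 72x^2 + 1728x - 14348.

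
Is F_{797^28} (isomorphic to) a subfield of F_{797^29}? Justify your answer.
No: F_{797^28} is not a subfield of F_{797^29}

F_{p^m} embeds in F_{p^n} iff m | n. Here 28 ∤ 29 (since 29 = 1·28 + 1 with remainder 1 ≠ 0), so F_{797^28} is not a subfield of F_{797^29}. Equivalently: if it were, the tower law would give 28 = [F_{797^28}:F_797] dividing [F_{797^29}:F_797] = 29, contradiction.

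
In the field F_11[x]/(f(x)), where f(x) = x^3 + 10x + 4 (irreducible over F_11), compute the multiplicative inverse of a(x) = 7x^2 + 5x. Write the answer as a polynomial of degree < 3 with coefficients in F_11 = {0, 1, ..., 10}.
a(x)^(-1) ≡ 7x^2 + 4x + 9 (mod f(x))

Since f is irreducible over F_11, F_11[x]/(f) is a field and a(x) ≠ 0 has an inverse. Apply the extended Euclidean algorithm to f(x) and a(x) in F_11[x]: f(x) = (8x + 10)·a(x) + (4x + 4);  a(x) = (10x + 5)·(4x + 4) + (2). The last nonzero remainder is the constant 2 = gcd(f, a) in F_11. Back-substituting through the division chain expresses 2 = s(x)·a(x) + t(x)·f(x) with s(x) ≡ 3x^2 + 8x + 7 (mod f), so (3x^2 + 8x + 7)·a(x) ≡ 2 (mod f). Multiplying by 2^(-1) ≡ 6 in F_11 gives a(x)^(-1) ≡ 6·(3x^2 + 8x + 7) ≡ 7x^2 + 4x + 9 (mod f). Check: (7x^2 + 5x)·(7x^2 + 4x + 9) = 5x^4 + 8x^3 + 6x^2 + x ≡ 1 (mod x^3 + 10x + 4).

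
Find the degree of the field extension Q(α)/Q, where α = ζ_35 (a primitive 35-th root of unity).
[Q(α):Q] = 24

The minimal polynomial of ζ_35 over Q is the 35-th cyclotomic polynomial Φ_35(x), which is irreducible over Q and has degree φ(35) = 24. Hence [Q(α):Q] = φ(35) = 24.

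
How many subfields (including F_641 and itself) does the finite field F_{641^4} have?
F_{641^4} has 3 subfields

The subfields of F_{p^n} are exactly the fields F_{p^d} for d | n (each is the fixed field of the unique index-d subgroup of Gal(F_{p^n}/F_p) ≅ Z/nZ). The divisors of n = 4 are {1, 2, 4}, giving 3 subfields: F_{641^1}, F_{641^2}, F_{641^4}.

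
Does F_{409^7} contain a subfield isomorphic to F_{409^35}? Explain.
No: F_{409^35} is not a subfield of F_{409^7}

F_{p^m} embeds in F_{p^n} iff m | n. Here 35 ∤ 7 (since 7 = 0·35 + 7 with remainder 7 ≠ 0), so F_{409^35} is not a subfield of F_{409^7}. Equivalently: if it were, the tower law would give 35 = [F_{409^35}:F_409] dividing [F_{409^7}:F_409] = 7, contradiction.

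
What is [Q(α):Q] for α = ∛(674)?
[Q(α):Q] = 3

The minimal polynomial of α is x^3 - 674, irreducible over Q since 674 is not a perfect cube (so x^3 - 674 has no rational root). Hence [Q(α):Q] = deg(m_α) = 3.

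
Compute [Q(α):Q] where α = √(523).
[Q(α):Q] = 2

[Q(α):Q] equals the degree of the minimal polynomial of α. Here α^2 = 523 and x^2 - 523 is irreducible (d = 523 is squarefree, ≠ 1, hence not a square), so deg(m_α) = 2. Thus [Q(α):Q] = 2.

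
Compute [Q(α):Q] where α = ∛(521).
[Q(α):Q] = 3

The minimal polynomial of α is x^3 - 521, irreducible over Q since 521 is not a perfect cube (so x^3 - 521 has no rational root). Hence [Q(α):Q] = deg(m_α) = 3.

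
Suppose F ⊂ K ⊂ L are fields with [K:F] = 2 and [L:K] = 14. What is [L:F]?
[L:F] = 28

The tower law says that for any tower of field extensions F ⊂ K ⊂ L with finite degrees, [L:F] = [L:K] · [K:F]. Here this gives [L:F] = 14 · 2 = 28.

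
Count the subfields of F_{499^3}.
F_{499^3} has 2 subfields

The subfields of F_{p^n} are exactly the fields F_{p^d} for d | n (each is the fixed field of the unique index-d subgroup of Gal(F_{p^n}/F_p) ≅ Z/nZ). The divisors of n = 3 are {1, 3}, giving 2 subfields: F_{499^1}, F_{499^3}.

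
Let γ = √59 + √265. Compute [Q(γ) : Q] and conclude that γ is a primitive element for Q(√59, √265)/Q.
[Q(γ) : Q] = 4 (equivalently, Q(γ) = Q(√59, √265))

Obviously Q(γ) ⊆ Q(√59, √265), and [Q(√59, √265):Q] = 4 (since 59, 265 are distinct squarefree integers > 1 with 15635 not a perfect square). To show equality we compute the minimal polynomial of γ. From γ = √59 + √265: γ^2 = 59 + 2√(15635) + 265 = 324 + 2√(15635), so γ^2 - 324 = 2√(15635); squaring, (γ^2 - 324)^2 = 4·15635, i.e. γ^4 - 648γ^2 + 104976 - 62540 = 0, i.e. γ^4 - 648γ^2 + 42436 = 0. So γ is a root of x^4 - 648x^2 + 42436. This polynomial is irreducible over Q: it has no rational root (each ±√59 ± √265 is irrational), and any factorization into two quadratics over Q would force √(15635) ∈ Q (pairing opposite roots) or √59, √265 ∈ Q (other pairings), all impossible. Hence [Q(γ):Q] = 4 = [Q(√59, √265):Q], so Q(γ) = Q(√59, √265).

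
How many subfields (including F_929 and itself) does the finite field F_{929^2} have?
F_{929^2} has 2 subfields

The subfields of F_{p^n} are exactly the fields F_{p^d} for d | n (each is the fixed field of the unique index-d subgroup of Gal(F_{p^n}/F_p) ≅ Z/nZ). The divisors of n = 2 are {1, 2}, giving 2 subfields: F_{929^1}, F_{929^2}.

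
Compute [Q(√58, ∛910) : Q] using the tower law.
[Q(√58, ∛910) : Q] = 6

Let L = Q(√58, ∛910). Since Q(√58) ⊂ L and [Q(√58):Q] = 2, the tower law gives 2 | [L:Q]. Likewise Q(∛910) ⊂ L with [Q(∛910):Q] = 3 (because 910 is not a perfect cube), so 3 | [L:Q]. As gcd(2,3) = 1, [L:Q] is divisible by 6. Conversely L is generated over Q by √58 and ∛910, so [L:Q] ≤ 2·3 = 6. Therefore [Q(√58, ∛910) : Q] = 6.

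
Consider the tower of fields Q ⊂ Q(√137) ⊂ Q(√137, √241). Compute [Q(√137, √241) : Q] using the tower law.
[Q(√137, √241) : Q] = 4

[Q(√137):Q] = 2 (min poly x^2 - 137, irreducible since 137 is squarefree > 1). For the top step, suppose √241 ∈ Q(√137), say √241 = c + d√137 with c, d ∈ Q. Squaring: 241 = c^2 + 137d^2 + 2cd√137. Since √137 ∉ Q this forces 2cd = 0. If d = 0 then √241 = c ∈ Q, contradicting 241 squarefree > 1. If c = 0 then 241 = 137d^2, so 137·241 = (137d)^2 is a perfect square in Q — but 137·241 = 33017 is not a perfect square (since 137 and 241 are distinct squarefree integers). Contradiction. Hence √241 ∉ Q(√137), so x^2 - 241 stays irreducible over Q(√137) and [Q(√137, √241) : Q(√137)] = 2. By the tower law, [Q(√137, √241) : Q] = 2 · 2 = 4.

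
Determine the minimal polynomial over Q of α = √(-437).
m_α(x) = x^2 + 437

α satisfies α^2 + 437 = 0, so x^2 + 437 annihilates α. Since d = -437 is squarefree and ≠ 1, it is not a perfect square in Q, so x^2 + 437 has no rational root and is therefore irreducible over Q (a degree-2 polynomial over a field is irreducible iff it has no root). Hence m_α(x) = x^2 + 437.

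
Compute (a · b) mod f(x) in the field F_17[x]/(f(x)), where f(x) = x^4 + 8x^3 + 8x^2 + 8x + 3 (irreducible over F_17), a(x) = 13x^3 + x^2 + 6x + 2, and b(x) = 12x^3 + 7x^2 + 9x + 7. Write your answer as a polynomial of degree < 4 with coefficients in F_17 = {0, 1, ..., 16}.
a · b ≡ 11x^3 + 3x^2 + x (mod f(x))

Multiply in F_17[x]: a(x)·b(x) = (13x^3 + x^2 + 6x + 2)·(12x^3 + 7x^2 + 9x + 7) = 3x^6 + x^5 + 9x^4 + 13x^3 + 7x^2 + 9x + 14. This has degree ≥ 4, so divide by f(x) over F_17: 3x^6 + x^5 + 9x^4 + 13x^3 + 7x^2 + 9x + 14 = (3x^2 + 11x + 16)·(x^4 + 8x^3 + 8x^2 + 8x + 3) + (11x^3 + 3x^2 + x). Hence a·b ≡ 11x^3 + 3x^2 + x (mod f). (F_17[x]/(f) is a field with 17^4 = 83521 elements since f is irreducible of degree 4.)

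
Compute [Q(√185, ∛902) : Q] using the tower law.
[Q(√185, ∛902) : Q] = 6

Let L = Q(√185, ∛902). Since Q(√185) ⊂ L and [Q(√185):Q] = 2, the tower law gives 2 | [L:Q]. Likewise Q(∛902) ⊂ L with [Q(∛902):Q] = 3 (because 902 is not a perfect cube), so 3 | [L:Q]. As gcd(2,3) = 1, [L:Q] is divisible by 6. Conversely L is generated over Q by √185 and ∛902, so [L:Q] ≤ 2·3 = 6. Therefore [Q(√185, ∛902) : Q] = 6.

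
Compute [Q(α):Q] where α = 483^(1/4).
[Q(α):Q] = 4

α is a root of x^4 - 483. By Eisenstein's criterion at the prime p = 3 (which divides the constant term 483 but p^2 = 9 does not, since 483 is squarefree), x^4 - 483 is irreducible over Q. Hence [Q(α):Q] = 4.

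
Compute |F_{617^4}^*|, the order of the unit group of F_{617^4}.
|F_{617^4}^*| = 144924114720

F_{617^4} has 617^4 = 144924114721 elements; its multiplicative group consists of all nonzero elements, so |F_{617^4}^*| = 144924114721 - 1 = 144924114720. (It is cyclic since any finite subgroup of the multiplicative group of a field is cyclic.)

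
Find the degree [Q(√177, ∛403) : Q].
[Q(√177, ∛403) : Q] = 6

Let L = Q(√177, ∛403). Since Q(√177) ⊂ L and [Q(√177):Q] = 2, the tower law gives 2 | [L:Q]. Likewise Q(∛403) ⊂ L with [Q(∛403):Q] = 3 (because 403 is not a perfect cube), so 3 | [L:Q]. As gcd(2,3) = 1, [L:Q] is divisible by 6. Conversely L is generated over Q by √177 and ∛403, so [L:Q] ≤ 2·3 = 6. Therefore [Q(√177, ∛403) : Q] = 6.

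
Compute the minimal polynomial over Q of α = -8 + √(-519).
m_α(x) = x^2 + 16x + 583

From α + 8 = √(-519), squaring gives (α + 8)^2 = -519, i.e. α^2 + 16α + 64 = -519, so α^2 + 16α + 583 = 0. The discriminant of x^2 + 16x + 583 is (16)^2 - 4·(583) = 256 - 2332 = -2076, and 4·(-519) is not a perfect square in Q since -519 is squarefree and ≠ 1. Hence x^2 + 16x + 583 is irreducible over Q and is the minimal polynomial of α.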